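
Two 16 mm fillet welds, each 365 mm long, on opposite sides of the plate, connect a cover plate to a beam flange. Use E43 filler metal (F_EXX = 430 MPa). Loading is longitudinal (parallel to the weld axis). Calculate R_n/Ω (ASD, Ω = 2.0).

R_n/Ω ≈ 1070 kN

Effective throat t_e = 0.707 × 16 = 11.31 mm.
Total length L = 730 mm; A_we = 11.31 × 730 = 8258 mm².
F_nw = 0.6 F_EXX = 0.6 × 430 = 258 MPa.
R_n = 258 × 8258 × 10⁻³ = 2131 kN; R_n/Ω = 2131/2.0 = 1065 kN.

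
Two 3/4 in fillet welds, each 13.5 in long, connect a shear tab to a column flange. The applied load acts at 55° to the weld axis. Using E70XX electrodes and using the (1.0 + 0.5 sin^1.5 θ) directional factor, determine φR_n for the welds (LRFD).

φR_n ≈ 618 kip

E70XX → F_EXX = 70 ksi.
t_e = 0.707 × 0.75 = 0.5302 in; A_we = 0.5302 × 27 = 14.32 in².
Directional factor: 1.0 + 0.5 sin^1.5(55°) = 1.371.
F_nw = 0.6 × 70 × 1.371 = 57.57 ksi.
φR_n = 0.75 × 57.57 × 14.32 = 618.2 kip.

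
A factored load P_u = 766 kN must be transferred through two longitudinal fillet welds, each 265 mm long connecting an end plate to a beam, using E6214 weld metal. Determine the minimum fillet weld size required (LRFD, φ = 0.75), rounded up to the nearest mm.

w = 8 mm

E62XX → F_EXX = 620 MPa.
Total weld length L = 530 mm.
Required throat t_e = P_u / (φ × 0.6 F_EXX × L) = 766 / (0.75 × 0.6 × 620 × 530 × 10⁻³) = 5.18 mm.
Required leg w = t_e / 0.707 = 7.327 mm → use 8 mm.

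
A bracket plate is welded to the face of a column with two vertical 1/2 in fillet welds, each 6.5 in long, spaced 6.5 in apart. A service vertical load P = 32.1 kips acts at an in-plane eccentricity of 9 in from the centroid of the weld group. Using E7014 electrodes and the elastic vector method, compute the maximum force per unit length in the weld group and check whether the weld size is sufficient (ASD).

E70XX → F_EXX = 70 ksi.
Total weld length L_w = 13 in. Treat welds as unit-width lines.
Polar moment about centroid: J = 2[d³/12 + d(b/2)²] = 2[6.5³/12 + 6.5×3.25²] = 183.1 in³.
Direct shear f_v = P/L_w = 32.1 / 13 = 2.469 kip/in (vertical).
Torsion M = P·e = 32.1 × 9 = 288.9 kip·in.
Critical point at (x, y) = (3.25, 3.25) from centroid. f_tx = M·y/J = 5.128 kip/in; f_ty = M·x/J = 5.128 kip/in.
Resultant f_max = √[f_tx² + (f_v + f_ty)²] = √[5.128² + (2.469 + 5.128)²] = 9.166 kip/in.
Capacity per unit length: r_n/Ω = (1/2.0) × 0.6 × 70 × (0.707 × 0.5) = 7.423 kip/in.
9.166 > 7.423 → NOT adequate.

f_max ≈ 9.17 kip/in; NOT adequate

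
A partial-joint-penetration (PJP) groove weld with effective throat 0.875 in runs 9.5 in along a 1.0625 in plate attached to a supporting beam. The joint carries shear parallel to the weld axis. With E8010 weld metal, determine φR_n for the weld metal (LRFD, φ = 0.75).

E80XX → F_EXX = 80 ksi.
Effective throat (given) t_e = 0.875 in.
A_we = 0.875 × 9.5 = 8.312 in².
F_nw = 0.6 F_EXX = 48 ksi.
φR_n = 0.75 × 48 × 8.312 = 299.2 kips.

φR_n ≈ 299 kips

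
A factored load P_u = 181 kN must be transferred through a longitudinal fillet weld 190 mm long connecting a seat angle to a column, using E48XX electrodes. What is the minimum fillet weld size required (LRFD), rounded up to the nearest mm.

w = 7 mm

E48XX → F_EXX = 480 MPa.
Total weld length L = 190 mm.
Required throat t_e = P_u / (φ × 0.6 F_EXX × L) = 181 / (0.75 × 0.6 × 480 × 190 × 10⁻³) = 4.41 mm.
Required leg w = t_e / 0.707 = 6.238 mm → use 7 mm.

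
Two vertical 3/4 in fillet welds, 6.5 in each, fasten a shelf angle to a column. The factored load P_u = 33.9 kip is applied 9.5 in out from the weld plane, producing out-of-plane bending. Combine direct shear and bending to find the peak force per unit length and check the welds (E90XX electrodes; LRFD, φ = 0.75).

E90XX → F_EXX = 90 ksi.
L_w = 2 × 6.5 = 13 in; section modulus (unit throat) S = 2 × L²/6 = 14.08 in².
Direct shear f_v = P/L_w = 33.9/13 = 2.608 kip/in.
Moment M = P × e = 33.9 × 9.5 = 322.05 kip·in; bending f_b = M/S = 22.87 kip/in.
f_max = √(f_v² + f_b²) = √(2.608² + 22.87²) = 23.02 kip/in.
φr_n = 0.75 × 0.6 × 90 × (0.707 × 0.75) = 21.48 kip/in → NOT adequate.

f_max ≈ 23 kip/in; NOT adequate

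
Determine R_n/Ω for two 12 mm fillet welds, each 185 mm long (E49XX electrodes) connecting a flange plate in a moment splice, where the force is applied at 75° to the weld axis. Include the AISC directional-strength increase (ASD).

E49XX → F_EXX = 490 MPa.
t_e = 0.707 × 12 = 8.484 mm; A_we = 8.484 × 370 = 3139 mm².
Directional factor: 1.0 + 0.5 sin^1.5(75°) = 1.475.
F_nw = 0.6 × 490 × 1.475 = 433.6 MPa.
R_n/Ω = (433.6 × 3139) / 2.0 × 10⁻³ = 680.5 kN.

R_n/Ω ≈ 680 kN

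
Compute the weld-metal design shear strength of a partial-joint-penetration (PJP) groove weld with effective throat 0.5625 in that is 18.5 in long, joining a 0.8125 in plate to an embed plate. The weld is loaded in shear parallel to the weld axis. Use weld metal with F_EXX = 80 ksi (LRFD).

φR_n ≈ 375 kip

Effective throat (given) t_e = 0.5625 in.
A_we = 0.5625 × 18.5 = 10.41 in².
F_nw = 0.6 F_EXX = 48 ksi.
φR_n = 0.75 × 48 × 10.41 = 374.6 kip.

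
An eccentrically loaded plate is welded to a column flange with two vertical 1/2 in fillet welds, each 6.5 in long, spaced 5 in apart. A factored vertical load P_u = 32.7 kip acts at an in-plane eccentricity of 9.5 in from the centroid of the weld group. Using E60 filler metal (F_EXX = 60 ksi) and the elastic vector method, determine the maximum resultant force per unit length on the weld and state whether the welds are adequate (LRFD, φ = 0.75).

Total weld length L_w = 13 in. Treat welds as unit-width lines.
Polar moment about centroid: J = 2[d³/12 + d(b/2)²] = 2[6.5³/12 + 6.5×2.5²] = 127 in³.
Direct shear f_v = P/L_w = 32.7 / 13 = 2.515 kip/in (vertical).
Torsion M = P·e = 32.7 × 9.5 = 310.65 kip·in.
Critical point at (x, y) = (2.5, 3.25) from centroid. f_tx = M·y/J = 7.948 kip/in; f_ty = M·x/J = 6.114 kip/in.
Resultant f_max = √[f_tx² + (f_v + f_ty)²] = √[7.948² + (2.515 + 6.114)²] = 11.73 kip/in.
Capacity per unit length: φr_n = 0.75 × 0.6 × 60 × (0.707 × 0.5) = 9.544 kip/in.
11.73 > 9.544 → NOT adequate.

f_max ≈ 11.7 kip/in; NOT adequate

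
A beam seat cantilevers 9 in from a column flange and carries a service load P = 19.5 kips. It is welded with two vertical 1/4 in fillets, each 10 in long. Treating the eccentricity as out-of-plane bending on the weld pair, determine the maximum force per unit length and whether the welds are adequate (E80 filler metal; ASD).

E80XX → F_EXX = 80 ksi.
L_w = 2 × 10 = 20 in; section modulus (unit throat) S = 2 × L²/6 = 33.33 in².
Direct shear f_v = P/L_w = 19.5/20 = 0.975 kip/in.
Moment M = P × e = 19.5 × 9 = 175.5 kip·in; bending f_b = M/S = 5.265 kip/in.
f_max = √(f_v² + f_b²) = √(0.975² + 5.265²) = 5.355 kip/in.
r_n/Ω = (1/2.0) × 0.6 × 80 × (0.707 × 0.25) = 4.242 kip/in → NOT adequate.

f_max ≈ 5.35 kip/in; NOT adequate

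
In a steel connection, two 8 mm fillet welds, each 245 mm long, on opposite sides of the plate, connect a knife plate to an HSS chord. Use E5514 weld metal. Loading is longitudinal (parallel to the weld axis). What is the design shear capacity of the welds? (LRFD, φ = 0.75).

E55XX → F_EXX = 550 MPa.
Effective throat t_e = 0.707 × 8 = 5.656 mm.
Total length L = 490 mm; A_we = 5.656 × 490 = 2771 mm².
F_nw = 0.6 F_EXX = 0.6 × 550 = 330 MPa.
φR_n = 0.75 × 330 × 2771 × 10⁻³ = 685.9 kN.

φR_n ≈ 686 kN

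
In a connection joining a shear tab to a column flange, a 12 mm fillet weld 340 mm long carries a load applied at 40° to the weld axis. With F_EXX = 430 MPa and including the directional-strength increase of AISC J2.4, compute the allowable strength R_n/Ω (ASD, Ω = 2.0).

R_n/Ω ≈ 468 kN

t_e = 0.707 × 12 = 8.484 mm; A_we = 8.484 × 340 = 2885 mm².
Directional factor: 1.0 + 0.5 sin^1.5(40°) = 1.258.
F_nw = 0.6 × 430 × 1.258 = 324.5 MPa.
R_n/Ω = (324.5 × 2885) / 2.0 × 10⁻³ = 468 kN.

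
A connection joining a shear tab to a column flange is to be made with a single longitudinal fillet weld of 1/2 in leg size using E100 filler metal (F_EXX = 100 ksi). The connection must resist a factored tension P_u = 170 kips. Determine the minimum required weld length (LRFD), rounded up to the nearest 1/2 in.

Throat t_e = 0.707 × 0.5 = 0.3535 in.
φr_n = 0.75 × 0.6 × 100 × 0.3535 = 15.91 kips/in.
L_req = P_u / φr_n = 170 / 15.91 = 10.69 in total.
Round up → use L = 11 in.

L = 11 in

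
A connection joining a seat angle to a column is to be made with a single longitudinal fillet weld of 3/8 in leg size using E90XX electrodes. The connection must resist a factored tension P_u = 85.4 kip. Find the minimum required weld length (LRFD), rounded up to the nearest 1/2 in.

L = 8 in

E90XX → F_EXX = 90 ksi.
Throat t_e = 0.707 × 0.375 = 0.2651 in.
φr_n = 0.75 × 0.6 × 90 × 0.2651 = 10.74 kip/in.
L_req = P_u / φr_n = 85.4 / 10.74 = 7.953 in total.
Round up → use L = 8 in.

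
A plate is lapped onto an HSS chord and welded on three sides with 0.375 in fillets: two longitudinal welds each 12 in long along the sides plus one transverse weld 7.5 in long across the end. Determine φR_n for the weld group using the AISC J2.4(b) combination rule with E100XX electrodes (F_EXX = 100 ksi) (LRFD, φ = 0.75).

φR_n ≈ 378 kip

t_e = 0.707 × 0.375 = 0.2651 in.
R_nwl = 0.6 × 100 × 0.2651 × 24 = 381.8 kip (longitudinal, 2 welds).
R_nwt = 0.6 × 100 × 0.2651 × 7.5 = 119.3 kip (transverse, base value).
(i) R_nwl + R_nwt = 501.1 kip; (ii) 0.85 R_nwl + 1.5 R_nwt = 503.5 kip.
R_n = max = 503.5 kip [governs: (ii)]; φR_n = 377.6 kip.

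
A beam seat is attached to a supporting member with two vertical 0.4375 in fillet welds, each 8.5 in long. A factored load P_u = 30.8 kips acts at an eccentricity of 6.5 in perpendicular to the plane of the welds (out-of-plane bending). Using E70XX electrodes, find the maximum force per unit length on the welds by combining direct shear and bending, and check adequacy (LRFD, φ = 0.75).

E70XX → F_EXX = 70 ksi.
L_w = 2 × 8.5 = 17 in; section modulus (unit throat) S = 2 × L²/6 = 24.08 in².
Direct shear f_v = P/L_w = 30.8/17 = 1.812 kip/in.
Moment M = P × e = 30.8 × 6.5 = 200.2 kip·in; bending f_b = M/S = 8.313 kip/in.
f_max = √(f_v² + f_b²) = √(1.812² + 8.313²) = 8.508 kip/in.
φr_n = 0.75 × 0.6 × 70 × (0.707 × 0.4375) = 9.743 kip/in → adequate.

f_max ≈ 8.51 kip/in; adequate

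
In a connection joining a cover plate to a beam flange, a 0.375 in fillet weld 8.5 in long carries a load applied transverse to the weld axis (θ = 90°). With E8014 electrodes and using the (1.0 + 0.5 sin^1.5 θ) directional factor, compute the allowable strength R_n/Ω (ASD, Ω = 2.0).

R_n/Ω ≈ 81.1 kip

E80XX → F_EXX = 80 ksi.
t_e = 0.707 × 0.375 = 0.2651 in; A_we = 0.2651 × 8.5 = 2.254 in².
Directional factor: 1.0 + 0.5 sin^1.5(90°) = 1.5.
F_nw = 0.6 × 80 × 1.5 = 72 ksi.
R_n/Ω = (72 × 2.254) / 2.0 = 81.13 kip.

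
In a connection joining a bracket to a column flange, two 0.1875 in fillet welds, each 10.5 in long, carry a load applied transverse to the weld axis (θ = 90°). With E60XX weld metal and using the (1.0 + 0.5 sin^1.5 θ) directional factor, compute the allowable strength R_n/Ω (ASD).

E60XX → F_EXX = 60 ksi.
t_e = 0.707 × 0.1875 = 0.1326 in; A_we = 0.1326 × 21 = 2.784 in².
Directional factor: 1.0 + 0.5 sin^1.5(90°) = 1.5.
F_nw = 0.6 × 60 × 1.5 = 54 ksi.
R_n/Ω = (54 × 2.784) / 2.0 = 75.16 kip.

R_n/Ω ≈ 75.2 kip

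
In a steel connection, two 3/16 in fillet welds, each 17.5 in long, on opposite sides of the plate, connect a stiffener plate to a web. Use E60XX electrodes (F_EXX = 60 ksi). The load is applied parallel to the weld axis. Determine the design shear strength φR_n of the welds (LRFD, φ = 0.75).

Effective throat t_e = 0.707 × 0.1875 = 0.1326 in.
Total length L = 35 in; A_we = 0.1326 × 35 = 4.64 in².
F_nw = 0.6 F_EXX = 0.6 × 60 = 36 ksi.
φR_n = 0.75 × 36 × 4.64 = 125.3 kip.

φR_n ≈ 125 kip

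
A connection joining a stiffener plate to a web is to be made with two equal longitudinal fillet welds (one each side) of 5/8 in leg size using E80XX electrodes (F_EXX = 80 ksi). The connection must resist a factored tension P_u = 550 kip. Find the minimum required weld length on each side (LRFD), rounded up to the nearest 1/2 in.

L = 17.5 in on each side

Throat t_e = 0.707 × 0.625 = 0.4419 in.
φr_n = 0.75 × 0.6 × 80 × 0.4419 = 15.91 kip/in.
L_req = P_u / φr_n = 550 / 15.91 = 34.57 in total.
Per side: 34.57 / 2 = 17.29 in.
Round up → use L = 17.5 in on each side.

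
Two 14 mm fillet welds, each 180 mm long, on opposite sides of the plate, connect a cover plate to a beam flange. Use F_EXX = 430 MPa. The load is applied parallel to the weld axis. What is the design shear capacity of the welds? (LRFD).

Effective throat t_e = 0.707 × 14 = 9.898 mm.
Total length L = 360 mm; A_we = 9.898 × 360 = 3563 mm².
F_nw = 0.6 F_EXX = 0.6 × 430 = 258 MPa.
φR_n = 0.75 × 258 × 3563 × 10⁻³ = 689.5 kN.

φR_n ≈ 689 kN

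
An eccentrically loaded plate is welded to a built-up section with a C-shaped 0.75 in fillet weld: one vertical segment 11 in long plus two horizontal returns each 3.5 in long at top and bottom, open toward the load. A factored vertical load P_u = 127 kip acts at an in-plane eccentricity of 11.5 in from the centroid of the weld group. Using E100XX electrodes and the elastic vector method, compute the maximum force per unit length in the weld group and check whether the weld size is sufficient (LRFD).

f_max ≈ 30.2 kip/in; NOT adequate

E100XX → F_EXX = 100 ksi.
Total weld length L_w = 18 in. Treat welds as unit-width lines.
Centroid: x̄ = 2×3.5×1.75 / 18 = 0.6806 in from the vertical weld.
Polar moment about centroid: J = I_x + I_y = [11³/12 + 2×3.5×5.5²] + [11×0.6806² + 2(3.5³/12 + 3.5×1.069²)] = 342.9 in³.
Direct shear f_v = P/L_w = 127 / 18 = 7.056 kip/in (vertical).
Torsion M = P·e = 127 × 11.5 = 1460.5 kip·in.
Critical point at (x, y) = (2.819, 5.5) from centroid. f_tx = M·y/J = 23.43 kip/in; f_ty = M·x/J = 12.01 kip/in.
Resultant f_max = √[f_tx² + (f_v + f_ty)²] = √[23.43² + (7.056 + 12.01)²] = 30.2 kip/in.
Capacity per unit length: φr_n = 0.75 × 0.6 × 100 × (0.707 × 0.75) = 23.86 kip/in.
30.2 > 23.86 → NOT adequate.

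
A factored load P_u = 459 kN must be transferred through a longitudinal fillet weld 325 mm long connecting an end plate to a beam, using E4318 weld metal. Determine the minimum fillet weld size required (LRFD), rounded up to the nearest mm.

w = 11 mm

E43XX → F_EXX = 430 MPa.
Total weld length L = 325 mm.
Required throat t_e = P_u / (φ × 0.6 F_EXX × L) = 459 / (0.75 × 0.6 × 430 × 325 × 10⁻³) = 7.299 mm.
Required leg w = t_e / 0.707 = 10.32 mm → use 11 mm.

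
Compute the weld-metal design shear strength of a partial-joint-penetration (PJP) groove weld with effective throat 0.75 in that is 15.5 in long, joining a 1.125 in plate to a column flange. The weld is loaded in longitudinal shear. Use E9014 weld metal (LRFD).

E90XX → F_EXX = 90 ksi.
Effective throat (given) t_e = 0.75 in.
A_we = 0.75 × 15.5 = 11.62 in².
F_nw = 0.6 F_EXX = 54 ksi.
φR_n = 0.75 × 54 × 11.62 = 470.8 kip.

φR_n ≈ 471 kip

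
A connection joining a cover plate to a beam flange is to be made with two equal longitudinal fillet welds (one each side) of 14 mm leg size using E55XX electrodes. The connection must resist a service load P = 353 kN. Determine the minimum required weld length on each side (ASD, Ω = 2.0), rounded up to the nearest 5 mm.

L = 110 mm on each side

E55XX → F_EXX = 550 MPa.
Throat t_e = 0.707 × 14 = 9.898 mm.
r_n/Ω = (0.6 × 550 × 9.898) / 2.0 = 1633 N/mm = 1.633 kN/mm.
L_req = P / (r_n/Ω) = 353 / 1.633 = 216.1 mm total.
Per side: 216.1 / 2 = 108.1 mm.
Round up → use L = 110 mm on each side.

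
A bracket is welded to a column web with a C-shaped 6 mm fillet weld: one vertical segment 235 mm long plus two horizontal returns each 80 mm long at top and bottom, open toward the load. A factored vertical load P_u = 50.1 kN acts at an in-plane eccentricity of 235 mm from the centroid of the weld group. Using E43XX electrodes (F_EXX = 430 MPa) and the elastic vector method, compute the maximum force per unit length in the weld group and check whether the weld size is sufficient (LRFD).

f_max ≈ 519 N/mm; adequate

Total weld length L_w = 395 mm. Treat welds as unit-width lines.
Centroid: x̄ = 2×80×40 / 395 = 16.2 mm from the vertical weld.
Polar moment about centroid: J = I_x + I_y = [235³/12 + 2×80×117.5²] + [235×16.2² + 2(80³/12 + 80×23.8²)] = 3528000 mm³.
Direct shear f_v = P/L_w = 50.1×10³ / 395 = 126.8 N/mm (vertical).
Torsion M = P·e = 50.1×10³ × 235 = 11774000 N·mm.
Critical point at (x, y) = (63.8, 117.5) from centroid. f_tx = M·y/J = 392.1 N/mm; f_ty = M·x/J = 212.9 N/mm.
Resultant f_max = √[f_tx² + (f_v + f_ty)²] = √[392.1² + (126.8 + 212.9)²] = 518.8 N/mm.
Capacity per unit length: φr_n = 0.75 × 0.6 × 430 × (0.707 × 6) = 820.8 N/mm.
518.8 ≤ 820.8 → adequate.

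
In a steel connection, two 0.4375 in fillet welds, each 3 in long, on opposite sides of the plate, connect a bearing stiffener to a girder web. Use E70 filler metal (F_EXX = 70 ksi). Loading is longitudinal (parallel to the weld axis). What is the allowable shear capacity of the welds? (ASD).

Effective throat t_e = 0.707 × 0.4375 = 0.3093 in.
Total length L = 6 in; A_we = 0.3093 × 6 = 1.856 in².
F_nw = 0.6 F_EXX = 0.6 × 70 = 42 ksi.
R_n = 42 × 1.856 = 77.95 kips; R_n/Ω = 77.95/2.0 = 38.97 kips.

R_n/Ω ≈ 39 kips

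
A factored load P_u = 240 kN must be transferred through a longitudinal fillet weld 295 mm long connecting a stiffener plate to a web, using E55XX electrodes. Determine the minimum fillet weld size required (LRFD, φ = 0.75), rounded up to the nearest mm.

w = 5 mm

E55XX → F_EXX = 550 MPa.
Total weld length L = 295 mm.
Required throat t_e = P_u / (φ × 0.6 F_EXX × L) = 240 / (0.75 × 0.6 × 550 × 295 × 10⁻³) = 3.287 mm.
Required leg w = t_e / 0.707 = 4.649 mm → use 5 mm.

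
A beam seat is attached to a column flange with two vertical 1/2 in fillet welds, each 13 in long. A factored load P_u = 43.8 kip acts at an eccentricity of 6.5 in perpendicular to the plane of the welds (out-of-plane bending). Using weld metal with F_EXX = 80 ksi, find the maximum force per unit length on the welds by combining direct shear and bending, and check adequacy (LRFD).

L_w = 2 × 13 = 26 in; section modulus (unit throat) S = 2 × L²/6 = 56.33 in².
Direct shear f_v = P/L_w = 43.8/26 = 1.685 kip/in.
Moment M = P × e = 43.8 × 6.5 = 284.7 kip·in; bending f_b = M/S = 5.054 kip/in.
f_max = √(f_v² + f_b²) = √(1.685² + 5.054²) = 5.327 kip/in.
φr_n = 0.75 × 0.6 × 80 × (0.707 × 0.5) = 12.73 kip/in → adequate.

f_max ≈ 5.33 kip/in; adequate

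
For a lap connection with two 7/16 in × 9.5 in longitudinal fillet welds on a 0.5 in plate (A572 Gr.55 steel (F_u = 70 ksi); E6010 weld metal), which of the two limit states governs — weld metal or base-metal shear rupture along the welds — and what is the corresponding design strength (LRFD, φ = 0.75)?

φR_n ≈ 159 kips (weld metal governs)

E60XX → F_EXX = 60 ksi.
t_e = 0.707 × 0.4375 = 0.3093 in; L = 19 in.
Weld metal: φR_n = 0.75 × 0.6 × 60 × 0.3093 × 19 = 158.7 kips.
Base metal (shear rupture): φR_n = 0.75 × 0.6 × 70 × 0.5 × 19 = 299.2 kips.
Governing: weld metal.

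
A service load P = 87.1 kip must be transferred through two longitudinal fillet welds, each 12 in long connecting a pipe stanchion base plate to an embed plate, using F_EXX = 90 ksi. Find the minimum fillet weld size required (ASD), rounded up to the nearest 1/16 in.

w = 1/4 in

Total weld length L = 24 in.
Required throat t_e = P × Ω / (0.6 F_EXX × L) = 87.1 × 2.0 / (0.6 × 90 × 24) = 0.1344 in.
Required leg w = t_e / 0.707 = 0.1901 in → use 1/4 in.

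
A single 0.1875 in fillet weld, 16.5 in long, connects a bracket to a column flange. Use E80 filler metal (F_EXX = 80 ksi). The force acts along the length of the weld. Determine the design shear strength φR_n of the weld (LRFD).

Effective throat t_e = 0.707 × 0.1875 = 0.1326 in.
Total length L = 16.5 in; A_we = 0.1326 × 16.5 = 2.187 in².
F_nw = 0.6 F_EXX = 0.6 × 80 = 48 ksi.
φR_n = 0.75 × 48 × 2.187 = 78.74 kips.

φR_n ≈ 78.7 kips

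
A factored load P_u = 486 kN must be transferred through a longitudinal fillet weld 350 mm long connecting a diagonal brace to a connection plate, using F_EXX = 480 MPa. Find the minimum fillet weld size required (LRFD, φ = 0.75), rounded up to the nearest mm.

w = 10 mm

Total weld length L = 350 mm.
Required throat t_e = P_u / (φ × 0.6 F_EXX × L) = 486 / (0.75 × 0.6 × 480 × 350 × 10⁻³) = 6.429 mm.
Required leg w = t_e / 0.707 = 9.093 mm → use 10 mm.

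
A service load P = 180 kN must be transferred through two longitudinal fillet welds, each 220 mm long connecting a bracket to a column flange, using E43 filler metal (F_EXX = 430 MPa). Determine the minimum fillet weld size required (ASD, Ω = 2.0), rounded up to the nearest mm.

Total weld length L = 440 mm.
Required throat t_e = P × Ω / (0.6 F_EXX × L) = 180 × 2.0 / (0.6 × 430 × 440 × 10⁻³) = 3.171 mm.
Required leg w = t_e / 0.707 = 4.485 mm → use 5 mm.

w = 5 mm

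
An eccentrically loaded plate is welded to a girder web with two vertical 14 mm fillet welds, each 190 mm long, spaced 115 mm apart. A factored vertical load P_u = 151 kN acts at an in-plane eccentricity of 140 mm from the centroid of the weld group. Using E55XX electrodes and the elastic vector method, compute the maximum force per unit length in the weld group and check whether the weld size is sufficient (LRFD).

f_max ≈ 1230 N/mm; adequate

E55XX → F_EXX = 550 MPa.
Total weld length L_w = 380 mm. Treat welds as unit-width lines.
Polar moment about centroid: J = 2[d³/12 + d(b/2)²] = 2[190³/12 + 190×57.5²] = 2400000 mm³.
Direct shear f_v = P/L_w = 151×10³ / 380 = 397.4 N/mm (vertical).
Torsion M = P·e = 151×10³ × 140 = 21140000 N·mm.
Critical point at (x, y) = (57.5, 95) from centroid. f_tx = M·y/J = 837 N/mm; f_ty = M·x/J = 506.6 N/mm.
Resultant f_max = √[f_tx² + (f_v + f_ty)²] = √[837² + (397.4 + 506.6)²] = 1232 N/mm.
Capacity per unit length: φr_n = 0.75 × 0.6 × 550 × (0.707 × 14) = 2450 N/mm.
1232 ≤ 2450 → adequate.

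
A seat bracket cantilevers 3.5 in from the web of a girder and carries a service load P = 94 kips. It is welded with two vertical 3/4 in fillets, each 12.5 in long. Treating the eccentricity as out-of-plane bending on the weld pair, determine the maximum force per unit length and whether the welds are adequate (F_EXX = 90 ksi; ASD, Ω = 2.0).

f_max ≈ 7.35 kip/in; adequate

L_w = 2 × 12.5 = 25 in; section modulus (unit throat) S = 2 × L²/6 = 52.08 in².
Direct shear f_v = P/L_w = 94/25 = 3.76 kip/in.
Moment M = P × e = 94 × 3.5 = 329 kip·in; bending f_b = M/S = 6.317 kip/in.
f_max = √(f_v² + f_b²) = √(3.76² + 6.317²) = 7.351 kip/in.
r_n/Ω = (1/2.0) × 0.6 × 90 × (0.707 × 0.75) = 14.32 kip/in → adequate.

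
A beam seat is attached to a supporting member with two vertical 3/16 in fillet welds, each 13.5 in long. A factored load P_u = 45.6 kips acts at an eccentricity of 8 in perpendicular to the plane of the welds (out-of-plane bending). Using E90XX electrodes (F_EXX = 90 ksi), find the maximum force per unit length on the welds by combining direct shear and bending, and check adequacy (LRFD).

L_w = 2 × 13.5 = 27 in; section modulus (unit throat) S = 2 × L²/6 = 60.75 in².
Direct shear f_v = P/L_w = 45.6/27 = 1.689 kip/in.
Moment M = P × e = 45.6 × 8 = 364.8 kip·in; bending f_b = M/S = 6.005 kip/in.
f_max = √(f_v² + f_b²) = √(1.689² + 6.005²) = 6.238 kip/in.
φr_n = 0.75 × 0.6 × 90 × (0.707 × 0.1875) = 5.369 kip/in → NOT adequate.

f_max ≈ 6.24 kip/in; NOT adequate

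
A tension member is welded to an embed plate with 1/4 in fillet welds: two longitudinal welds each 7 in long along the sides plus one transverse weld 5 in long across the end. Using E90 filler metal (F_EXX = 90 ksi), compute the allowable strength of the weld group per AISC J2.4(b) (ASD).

t_e = 0.707 × 0.25 = 0.1767 in.
R_nwl = 0.6 × 90 × 0.1767 × 14 = 133.6 kip (longitudinal, 2 welds).
R_nwt = 0.6 × 90 × 0.1767 × 5 = 47.72 kip (transverse, base value).
(i) R_nwl + R_nwt = 181.3 kip; (ii) 0.85 R_nwl + 1.5 R_nwt = 185.2 kip.
R_n = max = 185.2 kip [governs: (ii)]; R_n/Ω = 92.58 kip.

R_n/Ω ≈ 92.6 kip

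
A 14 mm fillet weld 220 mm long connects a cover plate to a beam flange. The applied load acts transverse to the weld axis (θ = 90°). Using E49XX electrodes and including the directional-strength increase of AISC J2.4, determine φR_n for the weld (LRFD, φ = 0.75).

E49XX → F_EXX = 490 MPa.
t_e = 0.707 × 14 = 9.898 mm; A_we = 9.898 × 220 = 2178 mm².
Directional factor: 1.0 + 0.5 sin^1.5(90°) = 1.5.
F_nw = 0.6 × 490 × 1.5 = 441 MPa.
φR_n = 0.75 × 441 × 2178 × 10⁻³ = 720.2 kN.

φR_n ≈ 720 kN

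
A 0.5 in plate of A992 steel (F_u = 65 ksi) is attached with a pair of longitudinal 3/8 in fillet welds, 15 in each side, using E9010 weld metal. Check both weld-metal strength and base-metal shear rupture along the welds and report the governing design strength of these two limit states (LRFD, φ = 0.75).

φR_n ≈ 322 kips (weld metal governs)

E90XX → F_EXX = 90 ksi.
t_e = 0.707 × 0.375 = 0.2651 in; L = 30 in.
Weld metal: φR_n = 0.75 × 0.6 × 90 × 0.2651 × 30 = 322.1 kips.
Base metal (shear rupture): φR_n = 0.75 × 0.6 × 65 × 0.5 × 30 = 438.8 kips.
Governing: weld metal.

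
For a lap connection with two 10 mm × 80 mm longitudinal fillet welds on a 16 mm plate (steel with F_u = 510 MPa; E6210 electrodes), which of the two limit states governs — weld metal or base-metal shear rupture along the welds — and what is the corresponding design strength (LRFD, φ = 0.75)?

E62XX → F_EXX = 620 MPa.
t_e = 0.707 × 10 = 7.07 mm; L = 160 mm.
Weld metal: φR_n = 0.75 × 0.6 × 620 × 7.07 × 160 × 10⁻³ = 315.6 kN.
Base metal (shear rupture): φR_n = 0.75 × 0.6 × 510 × 16 × 160 × 10⁻³ = 587.5 kN.
Governing: weld metal.

φR_n ≈ 316 kN (weld metal governs)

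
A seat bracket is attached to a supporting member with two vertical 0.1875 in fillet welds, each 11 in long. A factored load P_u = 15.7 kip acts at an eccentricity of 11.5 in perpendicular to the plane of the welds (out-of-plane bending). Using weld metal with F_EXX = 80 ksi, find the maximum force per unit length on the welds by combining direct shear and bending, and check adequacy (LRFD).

L_w = 2 × 11 = 22 in; section modulus (unit throat) S = 2 × L²/6 = 40.33 in².
Direct shear f_v = P/L_w = 15.7/22 = 0.7136 kip/in.
Moment M = P × e = 15.7 × 11.5 = 180.55 kip·in; bending f_b = M/S = 4.476 kip/in.
f_max = √(f_v² + f_b²) = √(0.7136² + 4.476²) = 4.533 kip/in.
φr_n = 0.75 × 0.6 × 80 × (0.707 × 0.1875) = 4.772 kip/in → adequate.

f_max ≈ 4.53 kip/in; adequate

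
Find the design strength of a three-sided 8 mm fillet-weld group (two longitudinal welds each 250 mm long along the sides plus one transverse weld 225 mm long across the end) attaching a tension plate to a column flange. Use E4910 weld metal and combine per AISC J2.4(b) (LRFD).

φR_n ≈ 951 kN

E49XX → F_EXX = 490 MPa.
t_e = 0.707 × 8 = 5.656 mm.
R_nwl = 0.6 × 490 × 5.656 × 500 × 10⁻³ = 831.4 kN (longitudinal, 2 welds).
R_nwt = 0.6 × 490 × 5.656 × 225 × 10⁻³ = 374.1 kN (transverse, base value).
(i) R_nwl + R_nwt = 1206 kN; (ii) 0.85 R_nwl + 1.5 R_nwt = 1268 kN.
R_n = max = 1268 kN [governs: (ii)]; φR_n = 951 kN.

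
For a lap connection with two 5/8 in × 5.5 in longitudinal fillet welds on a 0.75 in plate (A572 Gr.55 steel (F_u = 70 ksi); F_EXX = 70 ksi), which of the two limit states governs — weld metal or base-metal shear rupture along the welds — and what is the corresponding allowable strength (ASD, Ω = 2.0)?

t_e = 0.707 × 0.625 = 0.4419 in; L = 11 in.
Weld metal: R_n/Ω = (1/2.0) × 0.6 × 70 × 0.4419 × 11 = 102.1 kip.
Base metal (shear rupture): R_n/Ω = (1/2.0) × 0.6 × 70 × 0.75 × 11 = 173.2 kip.
Governing: weld metal.

R_n/Ω ≈ 102 kip (weld metal governs)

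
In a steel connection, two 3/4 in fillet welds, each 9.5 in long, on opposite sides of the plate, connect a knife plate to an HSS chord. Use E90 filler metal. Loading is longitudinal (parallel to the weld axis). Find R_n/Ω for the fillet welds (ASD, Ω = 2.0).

R_n/Ω ≈ 272 kip

E90XX → F_EXX = 90 ksi.
Effective throat t_e = 0.707 × 0.75 = 0.5302 in.
Total length L = 19 in; A_we = 0.5302 × 19 = 10.07 in².
F_nw = 0.6 F_EXX = 0.6 × 90 = 54 ksi.
R_n = 54 × 10.07 = 544 kip; R_n/Ω = 544/2.0 = 272 kip.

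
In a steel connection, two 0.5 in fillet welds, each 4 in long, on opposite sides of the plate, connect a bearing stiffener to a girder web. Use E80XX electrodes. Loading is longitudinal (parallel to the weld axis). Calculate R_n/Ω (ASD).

E80XX → F_EXX = 80 ksi.
Effective throat t_e = 0.707 × 0.5 = 0.3535 in.
Total length L = 8 in; A_we = 0.3535 × 8 = 2.828 in².
F_nw = 0.6 F_EXX = 0.6 × 80 = 48 ksi.
R_n = 48 × 2.828 = 135.7 kips; R_n/Ω = 135.7/2.0 = 67.87 kips.

R_n/Ω ≈ 67.9 kips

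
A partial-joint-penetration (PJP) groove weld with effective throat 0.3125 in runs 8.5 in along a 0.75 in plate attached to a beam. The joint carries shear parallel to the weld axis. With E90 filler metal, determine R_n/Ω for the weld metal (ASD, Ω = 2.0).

E90XX → F_EXX = 90 ksi.
Effective throat (given) t_e = 0.3125 in.
A_we = 0.3125 × 8.5 = 2.656 in².
F_nw = 0.6 F_EXX = 54 ksi.
R_n/Ω = (54 × 2.656) / 2.0 = 71.72 kips.

R_n/Ω ≈ 71.7 kips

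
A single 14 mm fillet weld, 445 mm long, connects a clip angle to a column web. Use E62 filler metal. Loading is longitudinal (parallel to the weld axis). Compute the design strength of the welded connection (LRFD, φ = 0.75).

φR_n ≈ 1230 kN

E62XX → F_EXX = 620 MPa.
Effective throat t_e = 0.707 × 14 = 9.898 mm.
Total length L = 445 mm; A_we = 9.898 × 445 = 4405 mm².
F_nw = 0.6 F_EXX = 0.6 × 620 = 372 MPa.
φR_n = 0.75 × 372 × 4405 × 10⁻³ = 1229 kN.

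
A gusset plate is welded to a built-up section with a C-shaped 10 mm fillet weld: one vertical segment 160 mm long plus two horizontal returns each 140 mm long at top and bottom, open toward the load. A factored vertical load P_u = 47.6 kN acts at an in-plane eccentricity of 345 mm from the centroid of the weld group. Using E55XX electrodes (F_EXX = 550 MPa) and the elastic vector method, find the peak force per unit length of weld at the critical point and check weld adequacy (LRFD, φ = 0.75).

Total weld length L_w = 440 mm. Treat welds as unit-width lines.
Centroid: x̄ = 2×140×70 / 440 = 44.55 mm from the vertical weld.
Polar moment about centroid: J = I_x + I_y = [160³/12 + 2×140×80²] + [160×44.55² + 2(140³/12 + 140×25.45²)] = 3090000 mm³.
Direct shear f_v = P/L_w = 47.6×10³ / 440 = 108.2 N/mm (vertical).
Torsion M = P·e = 47.6×10³ × 345 = 16422000 N·mm.
Critical point at (x, y) = (95.45, 80) from centroid. f_tx = M·y/J = 425.2 N/mm; f_ty = M·x/J = 507.4 N/mm.
Resultant f_max = √[f_tx² + (f_v + f_ty)²] = √[425.2² + (108.2 + 507.4)²] = 748.1 N/mm.
Capacity per unit length: φr_n = 0.75 × 0.6 × 550 × (0.707 × 10) = 1750 N/mm.
748.1 ≤ 1750 → adequate.

f_max ≈ 748 N/mm; adequate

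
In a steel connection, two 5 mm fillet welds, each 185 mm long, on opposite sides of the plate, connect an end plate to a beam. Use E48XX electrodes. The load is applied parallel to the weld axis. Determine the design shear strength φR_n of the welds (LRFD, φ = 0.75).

E48XX → F_EXX = 480 MPa.
Effective throat t_e = 0.707 × 5 = 3.535 mm.
Total length L = 370 mm; A_we = 3.535 × 370 = 1308 mm².
F_nw = 0.6 F_EXX = 0.6 × 480 = 288 MPa.
φR_n = 0.75 × 288 × 1308 × 10⁻³ = 282.5 kN.

φR_n ≈ 283 kN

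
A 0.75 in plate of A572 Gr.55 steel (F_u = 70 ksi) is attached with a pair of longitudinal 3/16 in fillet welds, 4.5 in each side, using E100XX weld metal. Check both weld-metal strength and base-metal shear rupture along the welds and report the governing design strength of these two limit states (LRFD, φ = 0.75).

E100XX → F_EXX = 100 ksi.
t_e = 0.707 × 0.1875 = 0.1326 in; L = 9 in.
Weld metal: φR_n = 0.75 × 0.6 × 100 × 0.1326 × 9 = 53.69 kips.
Base metal (shear rupture): φR_n = 0.75 × 0.6 × 70 × 0.75 × 9 = 212.6 kips.
Governing: weld metal.

φR_n ≈ 53.7 kips (weld metal governs)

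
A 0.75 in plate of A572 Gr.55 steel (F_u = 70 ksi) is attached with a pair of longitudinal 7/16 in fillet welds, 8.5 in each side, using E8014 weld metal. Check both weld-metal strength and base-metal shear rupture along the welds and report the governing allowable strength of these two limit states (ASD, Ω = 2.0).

E80XX → F_EXX = 80 ksi.
t_e = 0.707 × 0.4375 = 0.3093 in; L = 17 in.
Weld metal: R_n/Ω = (1/2.0) × 0.6 × 80 × 0.3093 × 17 = 126.2 kips.
Base metal (shear rupture): R_n/Ω = (1/2.0) × 0.6 × 70 × 0.75 × 17 = 267.8 kips.
Governing: weld metal.

R_n/Ω ≈ 126 kips (weld metal governs)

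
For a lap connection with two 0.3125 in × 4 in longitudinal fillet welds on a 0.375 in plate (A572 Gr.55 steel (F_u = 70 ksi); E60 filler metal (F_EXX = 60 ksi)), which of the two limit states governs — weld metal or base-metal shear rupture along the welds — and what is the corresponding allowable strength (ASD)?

t_e = 0.707 × 0.3125 = 0.2209 in; L = 8 in.
Weld metal: R_n/Ω = (1/2.0) × 0.6 × 60 × 0.2209 × 8 = 31.81 kip.
Base metal (shear rupture): R_n/Ω = (1/2.0) × 0.6 × 70 × 0.375 × 8 = 63 kip.
Governing: weld metal.

R_n/Ω ≈ 31.8 kip (weld metal governs)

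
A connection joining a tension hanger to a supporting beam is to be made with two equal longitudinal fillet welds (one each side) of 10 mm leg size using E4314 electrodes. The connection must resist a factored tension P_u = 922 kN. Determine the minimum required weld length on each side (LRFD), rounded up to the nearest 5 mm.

E43XX → F_EXX = 430 MPa.
Throat t_e = 0.707 × 10 = 7.07 mm.
φr_n = 0.75 × 0.6 × 430 × 7.07 × 10⁻³ = 1.368 kN/mm.
L_req = P_u / φr_n = 922 / 1.368 = 674 mm total.
Per side: 674 / 2 = 337 mm.
Round up → use L = 340 mm on each side.

L = 340 mm on each side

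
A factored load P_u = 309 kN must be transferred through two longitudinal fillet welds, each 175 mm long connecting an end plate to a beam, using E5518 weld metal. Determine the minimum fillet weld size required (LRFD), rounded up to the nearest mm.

E55XX → F_EXX = 550 MPa.
Total weld length L = 350 mm.
Required throat t_e = P_u / (φ × 0.6 F_EXX × L) = 309 / (0.75 × 0.6 × 550 × 350 × 10⁻³) = 3.567 mm.
Required leg w = t_e / 0.707 = 5.045 mm → use 6 mm.

w = 6 mm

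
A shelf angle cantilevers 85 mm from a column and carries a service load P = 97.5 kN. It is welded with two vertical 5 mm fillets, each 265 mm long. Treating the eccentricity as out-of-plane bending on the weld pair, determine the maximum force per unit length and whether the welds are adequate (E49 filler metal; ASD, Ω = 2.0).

f_max ≈ 399 N/mm; adequate

E49XX → F_EXX = 490 MPa.
L_w = 2 × 265 = 530 mm; section modulus (unit throat) S = 2 × L²/6 = 23410 mm².
Direct shear f_v = P/L_w = 97.5×10³/530 = 184 N/mm.
Moment M = P × e = 97.5×10³ × 85 = 8287500 N·mm; bending f_b = M/S = 354 N/mm.
f_max = √(f_v² + f_b²) = √(184² + 354²) = 399 N/mm.
r_n/Ω = (1/2.0) × 0.6 × 490 × (0.707 × 5) = 519.6 N/mm → adequate.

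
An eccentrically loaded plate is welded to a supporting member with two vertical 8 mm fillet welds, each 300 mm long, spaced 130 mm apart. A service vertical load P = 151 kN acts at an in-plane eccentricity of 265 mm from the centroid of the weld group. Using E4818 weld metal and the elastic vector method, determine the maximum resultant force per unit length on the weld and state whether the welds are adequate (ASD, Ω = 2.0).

f_max ≈ 1060 N/mm; NOT adequate

E48XX → F_EXX = 480 MPa.
Total weld length L_w = 600 mm. Treat welds as unit-width lines.
Polar moment about centroid: J = 2[d³/12 + d(b/2)²] = 2[300³/12 + 300×65²] = 7035000 mm³.
Direct shear f_v = P/L_w = 151×10³ / 600 = 251.7 N/mm (vertical).
Torsion M = P·e = 151×10³ × 265 = 40015000 N·mm.
Critical point at (x, y) = (65, 150) from centroid. f_tx = M·y/J = 853.2 N/mm; f_ty = M·x/J = 369.7 N/mm.
Resultant f_max = √[f_tx² + (f_v + f_ty)²] = √[853.2² + (251.7 + 369.7)²] = 1055 N/mm.
Capacity per unit length: r_n/Ω = (1/2.0) × 0.6 × 480 × (0.707 × 8) = 814.5 N/mm.
1055 > 814.5 → NOT adequate.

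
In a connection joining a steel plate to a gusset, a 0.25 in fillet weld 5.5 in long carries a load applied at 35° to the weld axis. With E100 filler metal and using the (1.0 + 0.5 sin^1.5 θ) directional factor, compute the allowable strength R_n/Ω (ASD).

R_n/Ω ≈ 35.5 kips

E100XX → F_EXX = 100 ksi.
t_e = 0.707 × 0.25 = 0.1767 in; A_we = 0.1767 × 5.5 = 0.9721 in².
Directional factor: 1.0 + 0.5 sin^1.5(35°) = 1.217.
F_nw = 0.6 × 100 × 1.217 = 73.03 ksi.
R_n/Ω = (73.03 × 0.9721) / 2.0 = 35.5 kips.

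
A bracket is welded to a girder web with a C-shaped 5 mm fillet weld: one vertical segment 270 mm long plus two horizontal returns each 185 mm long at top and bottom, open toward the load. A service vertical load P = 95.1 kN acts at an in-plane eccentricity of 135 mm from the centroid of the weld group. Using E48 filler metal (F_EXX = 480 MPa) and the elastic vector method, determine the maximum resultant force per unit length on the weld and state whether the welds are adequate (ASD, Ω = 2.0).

f_max ≈ 345 N/mm; adequate

Total weld length L_w = 640 mm. Treat welds as unit-width lines.
Centroid: x̄ = 2×185×92.5 / 640 = 53.48 mm from the vertical weld.
Polar moment about centroid: J = I_x + I_y = [270³/12 + 2×185×135²] + [270×53.48² + 2(185³/12 + 185×39.02²)] = 10770000 mm³.
Direct shear f_v = P/L_w = 95.1×10³ / 640 = 148.6 N/mm (vertical).
Torsion M = P·e = 95.1×10³ × 135 = 12838000 N·mm.
Critical point at (x, y) = (131.5, 135) from centroid. f_tx = M·y/J = 160.9 N/mm; f_ty = M·x/J = 156.7 N/mm.
Resultant f_max = √[f_tx² + (f_v + f_ty)²] = √[160.9² + (148.6 + 156.7)²] = 345.1 N/mm.
Capacity per unit length: r_n/Ω = (1/2.0) × 0.6 × 480 × (0.707 × 5) = 509 N/mm.
345.1 ≤ 509 → adequate.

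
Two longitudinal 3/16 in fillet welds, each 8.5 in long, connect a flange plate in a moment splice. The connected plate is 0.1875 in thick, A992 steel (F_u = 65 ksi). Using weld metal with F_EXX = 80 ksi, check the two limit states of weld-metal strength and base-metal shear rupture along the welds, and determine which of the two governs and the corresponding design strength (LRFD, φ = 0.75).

φR_n ≈ 81.1 kips (weld metal governs)

t_e = 0.707 × 0.1875 = 0.1326 in; L = 17 in.
Weld metal: φR_n = 0.75 × 0.6 × 80 × 0.1326 × 17 = 81.13 kips.
Base metal (shear rupture): φR_n = 0.75 × 0.6 × 65 × 0.1875 × 17 = 93.23 kips.
Governing: weld metal.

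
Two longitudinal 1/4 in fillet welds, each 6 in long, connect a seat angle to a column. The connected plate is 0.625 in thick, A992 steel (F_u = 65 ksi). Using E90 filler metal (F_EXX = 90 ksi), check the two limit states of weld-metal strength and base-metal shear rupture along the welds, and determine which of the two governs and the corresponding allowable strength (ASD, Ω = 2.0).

R_n/Ω ≈ 57.3 kips (weld metal governs)

t_e = 0.707 × 0.25 = 0.1767 in; L = 12 in.
Weld metal: R_n/Ω = (1/2.0) × 0.6 × 90 × 0.1767 × 12 = 57.27 kips.
Base metal (shear rupture): R_n/Ω = (1/2.0) × 0.6 × 65 × 0.625 × 12 = 146.2 kips.
Governing: weld metal.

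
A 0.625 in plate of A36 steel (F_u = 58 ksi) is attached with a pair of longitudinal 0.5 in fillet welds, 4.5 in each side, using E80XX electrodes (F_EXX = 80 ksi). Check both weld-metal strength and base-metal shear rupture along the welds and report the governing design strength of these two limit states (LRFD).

t_e = 0.707 × 0.5 = 0.3535 in; L = 9 in.
Weld metal: φR_n = 0.75 × 0.6 × 80 × 0.3535 × 9 = 114.5 kip.
Base metal (shear rupture): φR_n = 0.75 × 0.6 × 58 × 0.625 × 9 = 146.8 kip.
Governing: weld metal.

φR_n ≈ 115 kip (weld metal governs)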